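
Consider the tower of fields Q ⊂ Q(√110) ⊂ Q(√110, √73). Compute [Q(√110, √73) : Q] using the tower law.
[Q(√110, √73) : Q] = 4

[Q(√110):Q] = 2 (min poly x^2 - 110, irreducible since 110 is squarefree > 1). For the top step, suppose √73 ∈ Q(√110), say √73 = c + d√110 with c, d ∈ Q. Squaring: 73 = c^2 + 110d^2 + 2cd√110. Since √110 ∉ Q this forces 2cd = 0. If d = 0 then √73 = c ∈ Q, contradicting 73 squarefree > 1. If c = 0 then 73 = 110d^2, so 110·73 = (110d)^2 is a perfect square in Q — but 110·73 = 8030 is not a perfect square (since 110 and 73 are distinct squarefree integers). Contradiction. Hence √73 ∉ Q(√110), so x^2 - 73 stays irreducible over Q(√110) and [Q(√110, √73) : Q(√110)] = 2. By the tower law, [Q(√110, √73) : Q] = 2 · 2 = 4.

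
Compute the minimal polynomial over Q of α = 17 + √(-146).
m_α(x) = x^2 - 34x + 435

From α - 17 = √(-146), squaring gives (α - 17)^2 = -146, i.e. α^2 - 34α + 289 = -146, so α^2 - 34α + 435 = 0. The discriminant of x^2 - 34x + 435 is (-34)^2 - 4·(435) = 1156 - 1740 = -584, and 4·(-146) is not a perfect square in Q since -146 is squarefree and ≠ 1. Hence x^2 - 34x + 435 is irreducible over Q and is the minimal polynomial of α.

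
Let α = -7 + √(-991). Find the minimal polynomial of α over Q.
m_α(x) = x^2 + 14x + 1040

From α + 7 = √(-991), squaring gives (α + 7)^2 = -991, i.e. α^2 + 14α + 49 = -991, so α^2 + 14α + 1040 = 0. The discriminant of x^2 + 14x + 1040 is (14)^2 - 4·(1040) = 196 - 4160 = -3964, and 4·(-991) is not a perfect square in Q since -991 is squarefree and ≠ 1. Hence x^2 + 14x + 1040 is irreducible over Q and is the minimal polynomial of α.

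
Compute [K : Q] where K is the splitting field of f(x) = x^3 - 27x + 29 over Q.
[K : Q] = 6

By the rational root test, any rational root of the monic integer polynomial f(x) = x^3 - 27x + 29 must be an integer dividing the constant term 29, i.e. one of ±{1, 29}. Evaluating: f(1) = 3, f(-1) = 55, f(29) = 23635, f(-29) = -23577; none is 0, so f has no rational root and is therefore irreducible over Q (a cubic with no linear factor over a field is irreducible). For an irreducible cubic, the Galois group is A_3 or S_3 according as the discriminant disc(f) = -4a^3 - 27b^2 = -4·(-27)^3 - 27·(29)^2 = 56025 is or is not a square in Q. Here disc(f) = 56025 is not a perfect square in Q, so the Galois group of f over Q is not contained in A_3 and must be all of S_3. The splitting field has degree |S_3| = 6 over Q, so [K : Q] = 6.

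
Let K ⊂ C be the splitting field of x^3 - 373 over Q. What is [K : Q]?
[K : Q] = 6

The roots of x^3 - 373 are ∛373, ω∛373, ω^2∛373 where ω = e^(2πi/3) is a primitive cube root of unity, so K = Q(∛373, ω). Now [Q(∛373):Q] = 3 (since 373 is not a perfect cube, x^3 - 373 is irreducible) and [Q(ω):Q] = 2. Both 2 and 3 divide [K:Q], and [K:Q] ≤ 3·2 = 6, so [K:Q] = 6. (Equivalently: Q(∛373) ⊂ R but ω ∉ R, so [K : Q(∛373)] = 2.)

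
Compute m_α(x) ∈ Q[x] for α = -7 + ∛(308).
m_α(x) = x^3 + 21x^2 + 147x + 35

Set β = α + 7 = ∛(308), so β^3 = 308. Then (α + 7)^3 - 308 = 0, i.e. α is a root of g(x) = (x + 7)^3 - 308 = x^3 + 21x^2 + 147x + 35. Since g(x) = h(x + 7) where h(x) = x^3 - 308, and h is irreducible over Q (because 308 is not a perfect cube, so h has no rational root, and a monic cubic with no rational root is irreducible), g is also irreducible (irreducibility is preserved under the substitution x → x + 7). Hence m_α(x) = x^3 + 21x^2 + 147x + 35.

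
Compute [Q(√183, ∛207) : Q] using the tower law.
[Q(√183, ∛207) : Q] = 6

Let L = Q(√183, ∛207). Since Q(√183) ⊂ L and [Q(√183):Q] = 2, the tower law gives 2 | [L:Q]. Likewise Q(∛207) ⊂ L with [Q(∛207):Q] = 3 (because 207 is not a perfect cube), so 3 | [L:Q]. As gcd(2,3) = 1, [L:Q] is divisible by 6. Conversely L is generated over Q by √183 and ∛207, so [L:Q] ≤ 2·3 = 6. Therefore [Q(√183, ∛207) : Q] = 6.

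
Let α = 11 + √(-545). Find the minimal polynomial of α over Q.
m_α(x) = x^2 - 22x + 666

From α - 11 = √(-545), squaring gives (α - 11)^2 = -545, i.e. α^2 - 22α + 121 = -545, so α^2 - 22α + 666 = 0. The discriminant of x^2 - 22x + 666 is (-22)^2 - 4·(666) = 484 - 2664 = -2180, and 4·(-545) is not a perfect square in Q since -545 is squarefree and ≠ 1. Hence x^2 - 22x + 666 is irreducible over Q and is the minimal polynomial of α.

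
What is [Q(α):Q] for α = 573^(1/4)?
[Q(α):Q] = 4

α is a root of x^4 - 573. By Eisenstein's criterion at the prime p = 3 (which divides the constant term 573 but p^2 = 9 does not, since 573 is squarefree), x^4 - 573 is irreducible over Q. Hence [Q(α):Q] = 4.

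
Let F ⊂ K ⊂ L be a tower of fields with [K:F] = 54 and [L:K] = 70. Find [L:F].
[L:F] = 3780

The tower law says that for any tower of field extensions F ⊂ K ⊂ L with finite degrees, [L:F] = [L:K] · [K:F]. Here this gives [L:F] = 70 · 54 = 3780.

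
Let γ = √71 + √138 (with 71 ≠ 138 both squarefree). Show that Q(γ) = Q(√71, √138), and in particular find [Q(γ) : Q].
[Q(γ) : Q] = 4 (equivalently, Q(γ) = Q(√71, √138))

Obviously Q(γ) ⊆ Q(√71, √138), and [Q(√71, √138):Q] = 4 (since 71, 138 are distinct squarefree integers > 1 with 9798 not a perfect square). To show equality we compute the minimal polynomial of γ. From γ = √71 + √138: γ^2 = 71 + 2√(9798) + 138 = 209 + 2√(9798), so γ^2 - 209 = 2√(9798); squaring, (γ^2 - 209)^2 = 4·9798, i.e. γ^4 - 418γ^2 + 43681 - 39192 = 0, i.e. γ^4 - 418γ^2 + 4489 = 0. So γ is a root of x^4 - 418x^2 + 4489. This polynomial is irreducible over Q: it has no rational root (each ±√71 ± √138 is irrational), and any factorization into two quadratics over Q would force √(9798) ∈ Q (pairing opposite roots) or √71, √138 ∈ Q (other pairings), all impossible. Hence [Q(γ):Q] = 4 = [Q(√71, √138):Q], so Q(γ) = Q(√71, √138).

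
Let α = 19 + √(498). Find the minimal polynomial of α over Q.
m_α(x) = x^2 - 38x - 137

From α - 19 = √(498), squaring gives (α - 19)^2 = 498, i.e. α^2 - 38α + 361 = 498, so α^2 - 38α - 137 = 0. The discriminant of x^2 - 38x - 137 is (-38)^2 - 4·(-137) = 1444 + 548 = 1992, and 4·(498) is not a perfect square in Q since 498 is squarefree and ≠ 1. Hence x^2 - 38x - 137 is irreducible over Q and is the minimal polynomial of α.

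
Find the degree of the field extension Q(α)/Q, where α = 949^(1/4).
[Q(α):Q] = 4

α is a root of x^4 - 949. By Eisenstein's criterion at the prime p = 13 (which divides the constant term 949 but p^2 = 169 does not, since 949 is squarefree), x^4 - 949 is irreducible over Q. Hence [Q(α):Q] = 4.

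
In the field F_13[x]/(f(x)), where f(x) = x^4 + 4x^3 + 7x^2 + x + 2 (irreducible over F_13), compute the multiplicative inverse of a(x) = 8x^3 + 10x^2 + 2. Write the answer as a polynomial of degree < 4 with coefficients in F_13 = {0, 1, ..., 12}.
a(x)^(-1) ≡ 8x^3 + x^2 + 4x (mod f(x))

Since f is irreducible over F_13, F_13[x]/(f) is a field and a(x) ≠ 0 has an inverse. Apply the extended Euclidean algorithm to f(x) and a(x) in F_13[x]: f(x) = (5x + 4)·a(x) + (6x^2 + 4x + 7);  a(x) = (10x + 8)·(6x^2 + 4x + 7) + (2x + 11);  (6x^2 + 4x + 7) = (3x + 5)·(2x + 11) + (4). The last nonzero remainder is the constant 4 = gcd(f, a) in F_13. Back-substituting through the division chain expresses 4 = s(x)·a(x) + t(x)·f(x) with s(x) ≡ 6x^3 + 4x^2 + 3x (mod f), so (6x^3 + 4x^2 + 3x)·a(x) ≡ 4 (mod f). Multiplying by 4^(-1) ≡ 10 in F_13 gives a(x)^(-1) ≡ 10·(6x^3 + 4x^2 + 3x) ≡ 8x^3 + x^2 + 4x (mod f). Check: (8x^3 + 10x^2 + 2)·(8x^3 + x^2 + 4x) = 12x^6 + 10x^5 + 3x^4 + 4x^3 + 2x^2 + 8x ≡ 1 (mod x^4 + 4x^3 + 7x^2 + x + 2).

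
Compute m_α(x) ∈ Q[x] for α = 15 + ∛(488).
m_α(x) = x^3 - 45x^2 + 675x - 3863

Set β = α - 15 = ∛(488), so β^3 = 488. Then (α - 15)^3 - 488 = 0, i.e. α is a root of g(x) = (x - 15)^3 - 488 = x^3 - 45x^2 + 675x - 3863. Since g(x) = h(x - 15) where h(x) = x^3 - 488, and h is irreducible over Q (because 488 is not a perfect cube, so h has no rational root, and a monic cubic with no rational root is irreducible), g is also irreducible (irreducibility is preserved under the substitution x → x - 15). Hence m_α(x) = x^3 - 45x^2 + 675x - 3863.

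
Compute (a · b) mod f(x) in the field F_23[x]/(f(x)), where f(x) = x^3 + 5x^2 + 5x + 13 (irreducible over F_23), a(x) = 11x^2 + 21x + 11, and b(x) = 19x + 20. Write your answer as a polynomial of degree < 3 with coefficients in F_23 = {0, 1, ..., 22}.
a · b ≡ 11x^2 + 21x + 10 (mod f(x))

Multiply in F_23[x]: a(x)·b(x) = (11x^2 + 21x + 11)·(19x + 20) = 2x^3 + 21x^2 + 8x + 13. This has degree ≥ 3, so divide by f(x) over F_23: 2x^3 + 21x^2 + 8x + 13 = (2)·(x^3 + 5x^2 + 5x + 13) + (11x^2 + 21x + 10). Hence a·b ≡ 11x^2 + 21x + 10 (mod f). (F_23[x]/(f) is a field with 23^3 = 12167 elements since f is irreducible of degree 3.)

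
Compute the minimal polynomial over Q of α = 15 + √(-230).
m_α(x) = x^2 - 30x + 455

From α - 15 = √(-230), squaring gives (α - 15)^2 = -230, i.e. α^2 - 30α + 225 = -230, so α^2 - 30α + 455 = 0. The discriminant of x^2 - 30x + 455 is (-30)^2 - 4·(455) = 900 - 1820 = -920, and 4·(-230) is not a perfect square in Q since -230 is squarefree and ≠ 1. Hence x^2 - 30x + 455 is irreducible over Q and is the minimal polynomial of α.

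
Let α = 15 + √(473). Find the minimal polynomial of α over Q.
m_α(x) = x^2 - 30x - 248

From α - 15 = √(473), squaring gives (α - 15)^2 = 473, i.e. α^2 - 30α + 225 = 473, so α^2 - 30α - 248 = 0. The discriminant of x^2 - 30x - 248 is (-30)^2 - 4·(-248) = 900 + 992 = 1892, and 4·(473) is not a perfect square in Q since 473 is squarefree and ≠ 1. Hence x^2 - 30x - 248 is irreducible over Q and is the minimal polynomial of α.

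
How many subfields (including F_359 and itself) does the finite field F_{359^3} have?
F_{359^3} has 2 subfields

The subfields of F_{p^n} are exactly the fields F_{p^d} for d | n (each is the fixed field of the unique index-d subgroup of Gal(F_{p^n}/F_p) ≅ Z/nZ). The divisors of n = 3 are {1, 3}, giving 2 subfields: F_{359^1}, F_{359^3}.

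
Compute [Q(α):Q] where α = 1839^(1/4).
[Q(α):Q] = 4

α is a root of x^4 - 1839. By Eisenstein's criterion at the prime p = 3 (which divides the constant term 1839 but p^2 = 9 does not, since 1839 is squarefree), x^4 - 1839 is irreducible over Q. Hence [Q(α):Q] = 4.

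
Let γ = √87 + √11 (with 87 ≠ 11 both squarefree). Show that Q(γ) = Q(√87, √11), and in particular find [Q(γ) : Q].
[Q(γ) : Q] = 4 (equivalently, Q(γ) = Q(√87, √11))

Obviously Q(γ) ⊆ Q(√87, √11), and [Q(√87, √11):Q] = 4 (since 87, 11 are distinct squarefree integers > 1 with 957 not a perfect square). To show equality we compute the minimal polynomial of γ. From γ = √87 + √11: γ^2 = 87 + 2√(957) + 11 = 98 + 2√(957), so γ^2 - 98 = 2√(957); squaring, (γ^2 - 98)^2 = 4·957, i.e. γ^4 - 196γ^2 + 9604 - 3828 = 0, i.e. γ^4 - 196γ^2 + 5776 = 0. So γ is a root of x^4 - 196x^2 + 5776. This polynomial is irreducible over Q: it has no rational root (each ±√87 ± √11 is irrational), and any factorization into two quadratics over Q would force √(957) ∈ Q (pairing opposite roots) or √87, √11 ∈ Q (other pairings), all impossible. Hence [Q(γ):Q] = 4 = [Q(√87, √11):Q], so Q(γ) = Q(√87, √11).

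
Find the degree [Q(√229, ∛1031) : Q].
[Q(√229, ∛1031) : Q] = 6

Let L = Q(√229, ∛1031). Since Q(√229) ⊂ L and [Q(√229):Q] = 2, the tower law gives 2 | [L:Q]. Likewise Q(∛1031) ⊂ L with [Q(∛1031):Q] = 3 (because 1031 is not a perfect cube), so 3 | [L:Q]. As gcd(2,3) = 1, [L:Q] is divisible by 6. Conversely L is generated over Q by √229 and ∛1031, so [L:Q] ≤ 2·3 = 6. Therefore [Q(√229, ∛1031) : Q] = 6.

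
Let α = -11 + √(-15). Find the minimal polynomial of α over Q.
m_α(x) = x^2 + 22x + 136

From α + 11 = √(-15), squaring gives (α + 11)^2 = -15, i.e. α^2 + 22α + 121 = -15, so α^2 + 22α + 136 = 0. The discriminant of x^2 + 22x + 136 is (22)^2 - 4·(136) = 484 - 544 = -60, and 4·(-15) is not a perfect square in Q since -15 is squarefree and ≠ 1. Hence x^2 + 22x + 136 is irreducible over Q and is the minimal polynomial of α.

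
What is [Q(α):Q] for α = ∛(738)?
[Q(α):Q] = 3

The minimal polynomial of α is x^3 - 738, irreducible over Q since 738 is not a perfect cube (so x^3 - 738 has no rational root). Hence [Q(α):Q] = deg(m_α) = 3.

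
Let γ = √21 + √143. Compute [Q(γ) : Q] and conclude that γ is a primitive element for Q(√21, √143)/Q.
[Q(γ) : Q] = 4 (equivalently, Q(γ) = Q(√21, √143))

Obviously Q(γ) ⊆ Q(√21, √143), and [Q(√21, √143):Q] = 4 (since 21, 143 are distinct squarefree integers > 1 with 3003 not a perfect square). To show equality we compute the minimal polynomial of γ. From γ = √21 + √143: γ^2 = 21 + 2√(3003) + 143 = 164 + 2√(3003), so γ^2 - 164 = 2√(3003); squaring, (γ^2 - 164)^2 = 4·3003, i.e. γ^4 - 328γ^2 + 26896 - 12012 = 0, i.e. γ^4 - 328γ^2 + 14884 = 0. So γ is a root of x^4 - 328x^2 + 14884. This polynomial is irreducible over Q: it has no rational root (each ±√21 ± √143 is irrational), and any factorization into two quadratics over Q would force √(3003) ∈ Q (pairing opposite roots) or √21, √143 ∈ Q (other pairings), all impossible. Hence [Q(γ):Q] = 4 = [Q(√21, √143):Q], so Q(γ) = Q(√21, √143).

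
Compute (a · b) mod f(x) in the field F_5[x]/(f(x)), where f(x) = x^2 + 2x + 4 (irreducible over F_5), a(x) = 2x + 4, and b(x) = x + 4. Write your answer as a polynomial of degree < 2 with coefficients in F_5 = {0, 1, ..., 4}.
a · b ≡ 3x + 3 (mod f(x))

Multiply in F_5[x]: a(x)·b(x) = (2x + 4)·(x + 4) = 2x^2 + 2x + 1. This has degree ≥ 2, so divide by f(x) over F_5: 2x^2 + 2x + 1 = (2)·(x^2 + 2x + 4) + (3x + 3). Hence a·b ≡ 3x + 3 (mod f). (F_5[x]/(f) is a field with 5^2 = 25 elements since f is irreducible of degree 2.)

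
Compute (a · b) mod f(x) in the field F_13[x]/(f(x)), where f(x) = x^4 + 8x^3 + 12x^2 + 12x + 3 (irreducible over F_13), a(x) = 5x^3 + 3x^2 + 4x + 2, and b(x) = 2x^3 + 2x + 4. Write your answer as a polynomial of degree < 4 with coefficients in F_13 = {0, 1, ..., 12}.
a · b ≡ 11x^3 + 3x^2 + 4x + 7 (mod f(x))

Multiply in F_13[x]: a(x)·b(x) = (5x^3 + 3x^2 + 4x + 2)·(2x^3 + 2x + 4) = 10x^6 + 6x^5 + 5x^4 + 4x^3 + 7x^2 + 7x + 8. This has degree ≥ 4, so divide by f(x) over F_13: 10x^6 + 6x^5 + 5x^4 + 4x^3 + 7x^2 + 7x + 8 = (10x^2 + 4x + 9)·(x^4 + 8x^3 + 12x^2 + 12x + 3) + (11x^3 + 3x^2 + 4x + 7). Hence a·b ≡ 11x^3 + 3x^2 + 4x + 7 (mod f). (F_13[x]/(f) is a field with 13^4 = 28561 elements since f is irreducible of degree 4.)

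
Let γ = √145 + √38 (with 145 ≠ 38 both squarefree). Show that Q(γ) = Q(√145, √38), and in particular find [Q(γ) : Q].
[Q(γ) : Q] = 4 (equivalently, Q(γ) = Q(√145, √38))

Obviously Q(γ) ⊆ Q(√145, √38), and [Q(√145, √38):Q] = 4 (since 145, 38 are distinct squarefree integers > 1 with 5510 not a perfect square). To show equality we compute the minimal polynomial of γ. From γ = √145 + √38: γ^2 = 145 + 2√(5510) + 38 = 183 + 2√(5510), so γ^2 - 183 = 2√(5510); squaring, (γ^2 - 183)^2 = 4·5510, i.e. γ^4 - 366γ^2 + 33489 - 22040 = 0, i.e. γ^4 - 366γ^2 + 11449 = 0. So γ is a root of x^4 - 366x^2 + 11449. This polynomial is irreducible over Q: it has no rational root (each ±√145 ± √38 is irrational), and any factorization into two quadratics over Q would force √(5510) ∈ Q (pairing opposite roots) or √145, √38 ∈ Q (other pairings), all impossible. Hence [Q(γ):Q] = 4 = [Q(√145, √38):Q], so Q(γ) = Q(√145, √38).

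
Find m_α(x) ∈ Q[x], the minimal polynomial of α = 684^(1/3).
m_α(x) = x^3 - 684

α satisfies α^3 = 684, so x^3 - 684 annihilates α. By the rational root test, a rational root p/q (in lowest terms) of x^3 - 684 would satisfy p^3 = 684 q^3, forcing q = 1 and p^3 = 684; but 684 is not a perfect cube, contradiction. A monic cubic over Q with no rational root is irreducible (any nontrivial factorization would include a linear factor). Hence x^3 - 684 is the minimal polynomial of α, and in particular [Q(α):Q] = 3.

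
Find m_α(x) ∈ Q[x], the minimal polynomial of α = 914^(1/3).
m_α(x) = x^3 - 914

α satisfies α^3 = 914, so x^3 - 914 annihilates α. By the rational root test, a rational root p/q (in lowest terms) of x^3 - 914 would satisfy p^3 = 914 q^3, forcing q = 1 and p^3 = 914; but 914 is not a perfect cube, contradiction. A monic cubic over Q with no rational root is irreducible (any nontrivial factorization would include a linear factor). Hence x^3 - 914 is the minimal polynomial of α, and in particular [Q(α):Q] = 3.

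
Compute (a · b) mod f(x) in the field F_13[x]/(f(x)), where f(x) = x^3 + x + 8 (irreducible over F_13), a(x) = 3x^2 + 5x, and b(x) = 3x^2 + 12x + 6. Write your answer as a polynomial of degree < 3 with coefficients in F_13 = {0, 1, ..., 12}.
a · b ≡ 4x^2 + 11x + 8 (mod f(x))

Multiply in F_13[x]: a(x)·b(x) = (3x^2 + 5x)·(3x^2 + 12x + 6) = 9x^4 + 12x^3 + 4x. This has degree ≥ 3, so divide by f(x) over F_13: 9x^4 + 12x^3 + 4x = (9x + 12)·(x^3 + x + 8) + (4x^2 + 11x + 8). Hence a·b ≡ 4x^2 + 11x + 8 (mod f). (F_13[x]/(f) is a field with 13^3 = 2197 elements since f is irreducible of degree 3.)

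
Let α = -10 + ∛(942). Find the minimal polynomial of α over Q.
m_α(x) = x^3 + 30x^2 + 300x + 58

Set β = α + 10 = ∛(942), so β^3 = 942. Then (α + 10)^3 - 942 = 0, i.e. α is a root of g(x) = (x + 10)^3 - 942 = x^3 + 30x^2 + 300x + 58. Since g(x) = h(x + 10) where h(x) = x^3 - 942, and h is irreducible over Q (because 942 is not a perfect cube, so h has no rational root, and a monic cubic with no rational root is irreducible), g is also irreducible (irreducibility is preserved under the substitution x → x + 10). Hence m_α(x) = x^3 + 30x^2 + 300x + 58.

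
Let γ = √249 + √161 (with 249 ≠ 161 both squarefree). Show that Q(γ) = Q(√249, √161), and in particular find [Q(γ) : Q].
[Q(γ) : Q] = 4 (equivalently, Q(γ) = Q(√249, √161))

Obviously Q(γ) ⊆ Q(√249, √161), and [Q(√249, √161):Q] = 4 (since 249, 161 are distinct squarefree integers > 1 with 40089 not a perfect square). To show equality we compute the minimal polynomial of γ. From γ = √249 + √161: γ^2 = 249 + 2√(40089) + 161 = 410 + 2√(40089), so γ^2 - 410 = 2√(40089); squaring, (γ^2 - 410)^2 = 4·40089, i.e. γ^4 - 820γ^2 + 168100 - 160356 = 0, i.e. γ^4 - 820γ^2 + 7744 = 0. So γ is a root of x^4 - 820x^2 + 7744. This polynomial is irreducible over Q: it has no rational root (each ±√249 ± √161 is irrational), and any factorization into two quadratics over Q would force √(40089) ∈ Q (pairing opposite roots) or √249, √161 ∈ Q (other pairings), all impossible. Hence [Q(γ):Q] = 4 = [Q(√249, √161):Q], so Q(γ) = Q(√249, √161).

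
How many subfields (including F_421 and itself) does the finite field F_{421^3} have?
F_{421^3} has 2 subfields

The subfields of F_{p^n} are exactly the fields F_{p^d} for d | n (each is the fixed field of the unique index-d subgroup of Gal(F_{p^n}/F_p) ≅ Z/nZ). The divisors of n = 3 are {1, 3}, giving 2 subfields: F_{421^1}, F_{421^3}.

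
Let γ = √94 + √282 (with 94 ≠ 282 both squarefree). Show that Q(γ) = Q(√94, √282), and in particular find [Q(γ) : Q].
[Q(γ) : Q] = 4 (equivalently, Q(γ) = Q(√94, √282))

Obviously Q(γ) ⊆ Q(√94, √282), and [Q(√94, √282):Q] = 4 (since 94, 282 are distinct squarefree integers > 1 with 26508 not a perfect square). To show equality we compute the minimal polynomial of γ. From γ = √94 + √282: γ^2 = 94 + 2√(26508) + 282 = 376 + 2√(26508), so γ^2 - 376 = 2√(26508); squaring, (γ^2 - 376)^2 = 4·26508, i.e. γ^4 - 752γ^2 + 141376 - 106032 = 0, i.e. γ^4 - 752γ^2 + 35344 = 0. So γ is a root of x^4 - 752x^2 + 35344. This polynomial is irreducible over Q: it has no rational root (each ±√94 ± √282 is irrational), and any factorization into two quadratics over Q would force √(26508) ∈ Q (pairing opposite roots) or √94, √282 ∈ Q (other pairings), all impossible. Hence [Q(γ):Q] = 4 = [Q(√94, √282):Q], so Q(γ) = Q(√94, √282).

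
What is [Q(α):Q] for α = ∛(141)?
[Q(α):Q] = 3

The minimal polynomial of α is x^3 - 141, irreducible over Q since 141 is not a perfect cube (so x^3 - 141 has no rational root). Hence [Q(α):Q] = deg(m_α) = 3.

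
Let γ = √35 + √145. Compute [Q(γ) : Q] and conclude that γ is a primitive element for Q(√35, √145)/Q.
[Q(γ) : Q] = 4 (equivalently, Q(γ) = Q(√35, √145))

Obviously Q(γ) ⊆ Q(√35, √145), and [Q(√35, √145):Q] = 4 (since 35, 145 are distinct squarefree integers > 1 with 5075 not a perfect square). To show equality we compute the minimal polynomial of γ. From γ = √35 + √145: γ^2 = 35 + 2√(5075) + 145 = 180 + 2√(5075), so γ^2 - 180 = 2√(5075); squaring, (γ^2 - 180)^2 = 4·5075, i.e. γ^4 - 360γ^2 + 32400 - 20300 = 0, i.e. γ^4 - 360γ^2 + 12100 = 0. So γ is a root of x^4 - 360x^2 + 12100. This polynomial is irreducible over Q: it has no rational root (each ±√35 ± √145 is irrational), and any factorization into two quadratics over Q would force √(5075) ∈ Q (pairing opposite roots) or √35, √145 ∈ Q (other pairings), all impossible. Hence [Q(γ):Q] = 4 = [Q(√35, √145):Q], so Q(γ) = Q(√35, √145).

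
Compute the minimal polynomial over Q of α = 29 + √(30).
m_α(x) = x^2 - 58x + 811

From α - 29 = √(30), squaring gives (α - 29)^2 = 30, i.e. α^2 - 58α + 841 = 30, so α^2 - 58α + 811 = 0. The discriminant of x^2 - 58x + 811 is (-58)^2 - 4·(811) = 3364 - 3244 = 120, and 4·(30) is not a perfect square in Q since 30 is squarefree and ≠ 1. Hence x^2 - 58x + 811 is irreducible over Q and is the minimal polynomial of α.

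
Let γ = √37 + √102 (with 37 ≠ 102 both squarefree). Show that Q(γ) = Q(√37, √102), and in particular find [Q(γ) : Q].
[Q(γ) : Q] = 4 (equivalently, Q(γ) = Q(√37, √102))

Obviously Q(γ) ⊆ Q(√37, √102), and [Q(√37, √102):Q] = 4 (since 37, 102 are distinct squarefree integers > 1 with 3774 not a perfect square). To show equality we compute the minimal polynomial of γ. From γ = √37 + √102: γ^2 = 37 + 2√(3774) + 102 = 139 + 2√(3774), so γ^2 - 139 = 2√(3774); squaring, (γ^2 - 139)^2 = 4·3774, i.e. γ^4 - 278γ^2 + 19321 - 15096 = 0, i.e. γ^4 - 278γ^2 + 4225 = 0. So γ is a root of x^4 - 278x^2 + 4225. This polynomial is irreducible over Q: it has no rational root (each ±√37 ± √102 is irrational), and any factorization into two quadratics over Q would force √(3774) ∈ Q (pairing opposite roots) or √37, √102 ∈ Q (other pairings), all impossible. Hence [Q(γ):Q] = 4 = [Q(√37, √102):Q], so Q(γ) = Q(√37, √102).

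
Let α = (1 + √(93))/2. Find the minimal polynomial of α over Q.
m_α(x) = x^2 - x - 23

From 2α - 1 = √(93), squaring gives (2α - 1)^2 = 93, i.e. 4α^2 - 4α + 1 = 93, so α^2 - α + (1 - 93)/4 = 0. Since 93 ≡ 1 (mod 4), (1 - 93)/4 = -23 ∈ Z. The polynomial x^2 - x - 23 has discriminant 1 - 4·(-23) = 93, which is not a perfect square in Q (d = 93 is squarefree and ≠ 1), so x^2 - x - 23 is irreducible over Q. It is the minimal polynomial of α.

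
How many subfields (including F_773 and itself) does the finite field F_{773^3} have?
F_{773^3} has 2 subfields

The subfields of F_{p^n} are exactly the fields F_{p^d} for d | n (each is the fixed field of the unique index-d subgroup of Gal(F_{p^n}/F_p) ≅ Z/nZ). The divisors of n = 3 are {1, 3}, giving 2 subfields: F_{773^1}, F_{773^3}.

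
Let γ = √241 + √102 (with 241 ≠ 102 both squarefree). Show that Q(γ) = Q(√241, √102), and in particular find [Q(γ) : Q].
[Q(γ) : Q] = 4 (equivalently, Q(γ) = Q(√241, √102))

Obviously Q(γ) ⊆ Q(√241, √102), and [Q(√241, √102):Q] = 4 (since 241, 102 are distinct squarefree integers > 1 with 24582 not a perfect square). To show equality we compute the minimal polynomial of γ. From γ = √241 + √102: γ^2 = 241 + 2√(24582) + 102 = 343 + 2√(24582), so γ^2 - 343 = 2√(24582); squaring, (γ^2 - 343)^2 = 4·24582, i.e. γ^4 - 686γ^2 + 117649 - 98328 = 0, i.e. γ^4 - 686γ^2 + 19321 = 0. So γ is a root of x^4 - 686x^2 + 19321. This polynomial is irreducible over Q: it has no rational root (each ±√241 ± √102 is irrational), and any factorization into two quadratics over Q would force √(24582) ∈ Q (pairing opposite roots) or √241, √102 ∈ Q (other pairings), all impossible. Hence [Q(γ):Q] = 4 = [Q(√241, √102):Q], so Q(γ) = Q(√241, √102).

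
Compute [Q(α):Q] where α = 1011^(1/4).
[Q(α):Q] = 4

α is a root of x^4 - 1011. By Eisenstein's criterion at the prime p = 3 (which divides the constant term 1011 but p^2 = 9 does not, since 1011 is squarefree), x^4 - 1011 is irreducible over Q. Hence [Q(α):Q] = 4.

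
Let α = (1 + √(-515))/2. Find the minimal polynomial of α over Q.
m_α(x) = x^2 - x + 129

From 2α - 1 = √(-515), squaring gives (2α - 1)^2 = -515, i.e. 4α^2 - 4α + 1 = -515, so α^2 - α + (1 + 515)/4 = 0. Since -515 ≡ 1 (mod 4), (1 + 515)/4 = 129 ∈ Z. The polynomial x^2 - x + 129 has discriminant 1 - 4·(129) = -515, which is not a perfect square in Q (d = -515 is squarefree and ≠ 1), so x^2 - x + 129 is irreducible over Q. It is the minimal polynomial of α.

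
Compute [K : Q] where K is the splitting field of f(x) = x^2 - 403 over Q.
[K : Q] = 2

f(x) = x^2 - 403 factors as (x - √403)(x + √403). The splitting field is K = Q(√403). Since 403 is squarefree and > 1, it is not a perfect square, so x^2 - 403 is irreducible over Q and [Q(√403) : Q] = 2. Hence [K : Q] = 2.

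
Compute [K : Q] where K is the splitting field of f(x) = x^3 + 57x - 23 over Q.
[K : Q] = 6

By the rational root test, any rational root of the monic integer polynomial f(x) = x^3 + 57x - 23 must be an integer dividing the constant term -23, i.e. one of ±{1, 23}. Evaluating: f(1) = 35, f(-1) = -81, f(23) = 13455, f(-23) = -13501; none is 0, so f has no rational root and is therefore irreducible over Q (a cubic with no linear factor over a field is irreducible). For an irreducible cubic, the Galois group is A_3 or S_3 according as the discriminant disc(f) = -4a^3 - 27b^2 = -4·(57)^3 - 27·(-23)^2 = -755055 is or is not a square in Q. Here disc(f) = -755055 is not a perfect square in Q, so the Galois group of f over Q is not contained in A_3 and must be all of S_3. The splitting field has degree |S_3| = 6 over Q, so [K : Q] = 6.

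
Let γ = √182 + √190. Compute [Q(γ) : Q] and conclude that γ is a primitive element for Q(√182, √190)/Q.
[Q(γ) : Q] = 4 (equivalently, Q(γ) = Q(√182, √190))

Obviously Q(γ) ⊆ Q(√182, √190), and [Q(√182, √190):Q] = 4 (since 182, 190 are distinct squarefree integers > 1 with 34580 not a perfect square). To show equality we compute the minimal polynomial of γ. From γ = √182 + √190: γ^2 = 182 + 2√(34580) + 190 = 372 + 2√(34580), so γ^2 - 372 = 2√(34580); squaring, (γ^2 - 372)^2 = 4·34580, i.e. γ^4 - 744γ^2 + 138384 - 138320 = 0, i.e. γ^4 - 744γ^2 + 64 = 0. So γ is a root of x^4 - 744x^2 + 64. This polynomial is irreducible over Q: it has no rational root (each ±√182 ± √190 is irrational), and any factorization into two quadratics over Q would force √(34580) ∈ Q (pairing opposite roots) or √182, √190 ∈ Q (other pairings), all impossible. Hence [Q(γ):Q] = 4 = [Q(√182, √190):Q], so Q(γ) = Q(√182, √190).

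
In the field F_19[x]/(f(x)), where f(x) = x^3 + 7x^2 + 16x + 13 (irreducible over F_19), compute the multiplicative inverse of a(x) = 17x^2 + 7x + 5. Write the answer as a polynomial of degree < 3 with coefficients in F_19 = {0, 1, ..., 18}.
a(x)^(-1) ≡ 16x^2 + 4x + 17 (mod f(x))

Since f is irreducible over F_19, F_19[x]/(f) is a field and a(x) ≠ 0 has an inverse. Apply the extended Euclidean algorithm to f(x) and a(x) in F_19[x]: f(x) = (9x + 9)·a(x) + (3x + 6);  a(x) = (12x + 10)·(3x + 6) + (2). The last nonzero remainder is the constant 2 = gcd(f, a) in F_19. Back-substituting through the division chain expresses 2 = s(x)·a(x) + t(x)·f(x) with s(x) ≡ 13x^2 + 8x + 15 (mod f), so (13x^2 + 8x + 15)·a(x) ≡ 2 (mod f). Multiplying by 2^(-1) ≡ 10 in F_19 gives a(x)^(-1) ≡ 10·(13x^2 + 8x + 15) ≡ 16x^2 + 4x + 17 (mod f). Check: (17x^2 + 7x + 5)·(16x^2 + 4x + 17) = 6x^4 + 9x^3 + 17x^2 + 6x + 9 ≡ 1 (mod x^3 + 7x^2 + 16x + 13).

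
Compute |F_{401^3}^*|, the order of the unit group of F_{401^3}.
|F_{401^3}^*| = 64481200

F_{401^3} has 401^3 = 64481201 elements; its multiplicative group consists of all nonzero elements, so |F_{401^3}^*| = 64481201 - 1 = 64481200. (It is cyclic since any finite subgroup of the multiplicative group of a field is cyclic.)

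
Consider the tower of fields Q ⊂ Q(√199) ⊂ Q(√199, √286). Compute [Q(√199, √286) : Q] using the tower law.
[Q(√199, √286) : Q] = 4

[Q(√199):Q] = 2 (min poly x^2 - 199, irreducible since 199 is squarefree > 1). For the top step, suppose √286 ∈ Q(√199), say √286 = c + d√199 with c, d ∈ Q. Squaring: 286 = c^2 + 199d^2 + 2cd√199. Since √199 ∉ Q this forces 2cd = 0. If d = 0 then √286 = c ∈ Q, contradicting 286 squarefree > 1. If c = 0 then 286 = 199d^2, so 199·286 = (199d)^2 is a perfect square in Q — but 199·286 = 56914 is not a perfect square (since 199 and 286 are distinct squarefree integers). Contradiction. Hence √286 ∉ Q(√199), so x^2 - 286 stays irreducible over Q(√199) and [Q(√199, √286) : Q(√199)] = 2. By the tower law, [Q(√199, √286) : Q] = 2 · 2 = 4.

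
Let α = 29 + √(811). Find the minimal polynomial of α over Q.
m_α(x) = x^2 - 58x + 30

From α - 29 = √(811), squaring gives (α - 29)^2 = 811, i.e. α^2 - 58α + 841 = 811, so α^2 - 58α + 30 = 0. The discriminant of x^2 - 58x + 30 is (-58)^2 - 4·(30) = 3364 - 120 = 3244, and 4·(811) is not a perfect square in Q since 811 is squarefree and ≠ 1. Hence x^2 - 58x + 30 is irreducible over Q and is the minimal polynomial of α.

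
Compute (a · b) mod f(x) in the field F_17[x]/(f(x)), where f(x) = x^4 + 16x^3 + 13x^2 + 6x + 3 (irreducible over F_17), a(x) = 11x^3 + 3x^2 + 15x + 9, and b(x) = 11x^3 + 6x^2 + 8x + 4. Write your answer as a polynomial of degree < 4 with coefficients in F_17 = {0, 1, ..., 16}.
a · b ≡ 9x^3 + 6x^2 + 14x + 1 (mod f(x))

Multiply in F_17[x]: a(x)·b(x) = (11x^3 + 3x^2 + 15x + 9)·(11x^3 + 6x^2 + 8x + 4) = 2x^6 + 14x^5 + 16x^4 + 2x^3 + 16x^2 + 13x + 2. This has degree ≥ 4, so divide by f(x) over F_17: 2x^6 + 14x^5 + 16x^4 + 2x^3 + 16x^2 + 13x + 2 = (2x^2 + 16x + 6)·(x^4 + 16x^3 + 13x^2 + 6x + 3) + (9x^3 + 6x^2 + 14x + 1). Hence a·b ≡ 9x^3 + 6x^2 + 14x + 1 (mod f). (F_17[x]/(f) is a field with 17^4 = 83521 elements since f is irreducible of degree 4.)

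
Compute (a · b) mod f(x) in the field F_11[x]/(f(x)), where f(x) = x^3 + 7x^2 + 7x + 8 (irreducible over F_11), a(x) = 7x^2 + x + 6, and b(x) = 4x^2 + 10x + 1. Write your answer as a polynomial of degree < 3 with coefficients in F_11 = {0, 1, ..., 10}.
a · b ≡ 6x^2 + 9x + 3 (mod f(x))

Multiply in F_11[x]: a(x)·b(x) = (7x^2 + x + 6)·(4x^2 + 10x + 1) = 6x^4 + 8x^3 + 8x^2 + 6x + 6. This has degree ≥ 3, so divide by f(x) over F_11: 6x^4 + 8x^3 + 8x^2 + 6x + 6 = (6x + 10)·(x^3 + 7x^2 + 7x + 8) + (6x^2 + 9x + 3). Hence a·b ≡ 6x^2 + 9x + 3 (mod f). (F_11[x]/(f) is a field with 11^3 = 1331 elements since f is irreducible of degree 3.)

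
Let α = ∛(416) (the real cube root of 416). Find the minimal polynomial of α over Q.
m_α(x) = x^3 - 416

α satisfies α^3 = 416, so x^3 - 416 annihilates α. By the rational root test, a rational root p/q (in lowest terms) of x^3 - 416 would satisfy p^3 = 416 q^3, forcing q = 1 and p^3 = 416; but 416 is not a perfect cube, contradiction. A monic cubic over Q with no rational root is irreducible (any nontrivial factorization would include a linear factor). Hence x^3 - 416 is the minimal polynomial of α, and in particular [Q(α):Q] = 3.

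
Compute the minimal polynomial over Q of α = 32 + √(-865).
m_α(x) = x^2 - 64x + 1889

From α - 32 = √(-865), squaring gives (α - 32)^2 = -865, i.e. α^2 - 64α + 1024 = -865, so α^2 - 64α + 1889 = 0. The discriminant of x^2 - 64x + 1889 is (-64)^2 - 4·(1889) = 4096 - 7556 = -3460, and 4·(-865) is not a perfect square in Q since -865 is squarefree and ≠ 1. Hence x^2 - 64x + 1889 is irreducible over Q and is the minimal polynomial of α.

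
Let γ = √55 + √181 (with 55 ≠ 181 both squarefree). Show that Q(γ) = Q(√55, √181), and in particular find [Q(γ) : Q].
[Q(γ) : Q] = 4 (equivalently, Q(γ) = Q(√55, √181))

Obviously Q(γ) ⊆ Q(√55, √181), and [Q(√55, √181):Q] = 4 (since 55, 181 are distinct squarefree integers > 1 with 9955 not a perfect square). To show equality we compute the minimal polynomial of γ. From γ = √55 + √181: γ^2 = 55 + 2√(9955) + 181 = 236 + 2√(9955), so γ^2 - 236 = 2√(9955); squaring, (γ^2 - 236)^2 = 4·9955, i.e. γ^4 - 472γ^2 + 55696 - 39820 = 0, i.e. γ^4 - 472γ^2 + 15876 = 0. So γ is a root of x^4 - 472x^2 + 15876. This polynomial is irreducible over Q: it has no rational root (each ±√55 ± √181 is irrational), and any factorization into two quadratics over Q would force √(9955) ∈ Q (pairing opposite roots) or √55, √181 ∈ Q (other pairings), all impossible. Hence [Q(γ):Q] = 4 = [Q(√55, √181):Q], so Q(γ) = Q(√55, √181).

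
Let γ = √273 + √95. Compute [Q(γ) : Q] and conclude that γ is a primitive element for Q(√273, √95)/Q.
[Q(γ) : Q] = 4 (equivalently, Q(γ) = Q(√273, √95))

Obviously Q(γ) ⊆ Q(√273, √95), and [Q(√273, √95):Q] = 4 (since 273, 95 are distinct squarefree integers > 1 with 25935 not a perfect square). To show equality we compute the minimal polynomial of γ. From γ = √273 + √95: γ^2 = 273 + 2√(25935) + 95 = 368 + 2√(25935), so γ^2 - 368 = 2√(25935); squaring, (γ^2 - 368)^2 = 4·25935, i.e. γ^4 - 736γ^2 + 135424 - 103740 = 0, i.e. γ^4 - 736γ^2 + 31684 = 0. So γ is a root of x^4 - 736x^2 + 31684. This polynomial is irreducible over Q: it has no rational root (each ±√273 ± √95 is irrational), and any factorization into two quadratics over Q would force √(25935) ∈ Q (pairing opposite roots) or √273, √95 ∈ Q (other pairings), all impossible. Hence [Q(γ):Q] = 4 = [Q(√273, √95):Q], so Q(γ) = Q(√273, √95).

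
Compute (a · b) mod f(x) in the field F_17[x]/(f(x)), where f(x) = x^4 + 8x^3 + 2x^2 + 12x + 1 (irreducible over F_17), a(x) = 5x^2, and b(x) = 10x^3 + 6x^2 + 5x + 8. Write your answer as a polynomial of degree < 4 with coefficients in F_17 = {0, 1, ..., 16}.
a · b ≡ 12x^3 + 10x^2 + 4x + 13 (mod f(x))

Multiply in F_17[x]: a(x)·b(x) = (5x^2)·(10x^3 + 6x^2 + 5x + 8) = 16x^5 + 13x^4 + 8x^3 + 6x^2. This has degree ≥ 4, so divide by f(x) over F_17: 16x^5 + 13x^4 + 8x^3 + 6x^2 = (16x + 4)·(x^4 + 8x^3 + 2x^2 + 12x + 1) + (12x^3 + 10x^2 + 4x + 13). Hence a·b ≡ 12x^3 + 10x^2 + 4x + 13 (mod f). (F_17[x]/(f) is a field with 17^4 = 83521 elements since f is irreducible of degree 4.)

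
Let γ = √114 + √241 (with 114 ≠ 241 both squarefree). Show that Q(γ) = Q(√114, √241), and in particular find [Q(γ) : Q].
[Q(γ) : Q] = 4 (equivalently, Q(γ) = Q(√114, √241))

Obviously Q(γ) ⊆ Q(√114, √241), and [Q(√114, √241):Q] = 4 (since 114, 241 are distinct squarefree integers > 1 with 27474 not a perfect square). To show equality we compute the minimal polynomial of γ. From γ = √114 + √241: γ^2 = 114 + 2√(27474) + 241 = 355 + 2√(27474), so γ^2 - 355 = 2√(27474); squaring, (γ^2 - 355)^2 = 4·27474, i.e. γ^4 - 710γ^2 + 126025 - 109896 = 0, i.e. γ^4 - 710γ^2 + 16129 = 0. So γ is a root of x^4 - 710x^2 + 16129. This polynomial is irreducible over Q: it has no rational root (each ±√114 ± √241 is irrational), and any factorization into two quadratics over Q would force √(27474) ∈ Q (pairing opposite roots) or √114, √241 ∈ Q (other pairings), all impossible. Hence [Q(γ):Q] = 4 = [Q(√114, √241):Q], so Q(γ) = Q(√114, √241).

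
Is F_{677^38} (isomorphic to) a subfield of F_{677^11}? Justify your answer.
No: F_{677^38} is not a subfield of F_{677^11}

F_{p^m} embeds in F_{p^n} iff m | n. Here 38 ∤ 11 (since 11 = 0·38 + 11 with remainder 11 ≠ 0), so F_{677^38} is not a subfield of F_{677^11}. Equivalently: if it were, the tower law would give 38 = [F_{677^38}:F_677] dividing [F_{677^11}:F_677] = 11, contradiction.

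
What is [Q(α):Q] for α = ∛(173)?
[Q(α):Q] = 3

The minimal polynomial of α is x^3 - 173, irreducible over Q since 173 is not a perfect cube (so x^3 - 173 has no rational root). Hence [Q(α):Q] = deg(m_α) = 3.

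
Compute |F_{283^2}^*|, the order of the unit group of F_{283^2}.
|F_{283^2}^*| = 80088

F_{283^2} has 283^2 = 80089 elements; its multiplicative group consists of all nonzero elements, so |F_{283^2}^*| = 80089 - 1 = 80088. (It is cyclic since any finite subgroup of the multiplicative group of a field is cyclic.)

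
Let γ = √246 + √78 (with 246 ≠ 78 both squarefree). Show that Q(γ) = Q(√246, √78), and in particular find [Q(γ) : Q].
[Q(γ) : Q] = 4 (equivalently, Q(γ) = Q(√246, √78))

Obviously Q(γ) ⊆ Q(√246, √78), and [Q(√246, √78):Q] = 4 (since 246, 78 are distinct squarefree integers > 1 with 19188 not a perfect square). To show equality we compute the minimal polynomial of γ. From γ = √246 + √78: γ^2 = 246 + 2√(19188) + 78 = 324 + 2√(19188), so γ^2 - 324 = 2√(19188); squaring, (γ^2 - 324)^2 = 4·19188, i.e. γ^4 - 648γ^2 + 104976 - 76752 = 0, i.e. γ^4 - 648γ^2 + 28224 = 0. So γ is a root of x^4 - 648x^2 + 28224. This polynomial is irreducible over Q: it has no rational root (each ±√246 ± √78 is irrational), and any factorization into two quadratics over Q would force √(19188) ∈ Q (pairing opposite roots) or √246, √78 ∈ Q (other pairings), all impossible. Hence [Q(γ):Q] = 4 = [Q(√246, √78):Q], so Q(γ) = Q(√246, √78).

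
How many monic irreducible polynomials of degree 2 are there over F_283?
There are 39903 monic irreducible polynomials of degree 2 over F_283

Each element of F_{283^2} that lies in no proper subfield is a root of exactly one monic irreducible of degree 2 over F_283, and each such polynomial has 2 distinct roots in F_{283^2}. By Möbius inversion the count is N_283(2) = (1/2) Σ_{d|2} μ(2/d) · 283^d = (1/2)(μ(2)·283^1 + μ(1)·283^2) = 79806/2 = 39903.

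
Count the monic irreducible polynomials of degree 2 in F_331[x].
There are 54615 monic irreducible polynomials of degree 2 over F_331

Each element of F_{331^2} that lies in no proper subfield is a root of exactly one monic irreducible of degree 2 over F_331, and each such polynomial has 2 distinct roots in F_{331^2}. By Möbius inversion the count is N_331(2) = (1/2) Σ_{d|2} μ(2/d) · 331^d = (1/2)(μ(2)·331^1 + μ(1)·331^2) = 109230/2 = 54615.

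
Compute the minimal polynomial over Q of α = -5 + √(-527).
m_α(x) = x^2 + 10x + 552

From α + 5 = √(-527), squaring gives (α + 5)^2 = -527, i.e. α^2 + 10α + 25 = -527, so α^2 + 10α + 552 = 0. The discriminant of x^2 + 10x + 552 is (10)^2 - 4·(552) = 100 - 2208 = -2108, and 4·(-527) is not a perfect square in Q since -527 is squarefree and ≠ 1. Hence x^2 + 10x + 552 is irreducible over Q and is the minimal polynomial of α.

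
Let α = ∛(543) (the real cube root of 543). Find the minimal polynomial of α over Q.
m_α(x) = x^3 - 543

α satisfies α^3 = 543, so x^3 - 543 annihilates α. By the rational root test, a rational root p/q (in lowest terms) of x^3 - 543 would satisfy p^3 = 543 q^3, forcing q = 1 and p^3 = 543; but 543 is not a perfect cube, contradiction. A monic cubic over Q with no rational root is irreducible (any nontrivial factorization would include a linear factor). Hence x^3 - 543 is the minimal polynomial of α, and in particular [Q(α):Q] = 3.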